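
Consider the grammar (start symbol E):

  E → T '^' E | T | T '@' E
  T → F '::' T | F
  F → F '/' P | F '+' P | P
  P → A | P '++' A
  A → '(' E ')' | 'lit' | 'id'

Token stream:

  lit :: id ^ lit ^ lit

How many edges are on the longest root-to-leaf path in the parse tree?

7

[E [T [F [P [A lit]]] :: [T [F [P [A id]]]]] ^ [E [T [F [P [A lit]]]] ^ [E [T [F [P [A lit]]]]]]]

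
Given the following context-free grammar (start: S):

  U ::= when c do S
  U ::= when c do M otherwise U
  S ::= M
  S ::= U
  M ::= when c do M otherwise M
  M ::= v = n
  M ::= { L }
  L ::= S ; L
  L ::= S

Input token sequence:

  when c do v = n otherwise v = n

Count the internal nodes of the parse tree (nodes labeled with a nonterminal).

4

[S [M when c do [M v = n] otherwise [M v = n]]]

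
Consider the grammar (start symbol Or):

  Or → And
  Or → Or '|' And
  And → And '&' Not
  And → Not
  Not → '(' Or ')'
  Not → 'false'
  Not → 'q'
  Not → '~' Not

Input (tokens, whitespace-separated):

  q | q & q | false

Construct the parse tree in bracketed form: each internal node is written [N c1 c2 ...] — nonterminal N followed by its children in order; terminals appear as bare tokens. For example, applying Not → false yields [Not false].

Or
Or | And
Or | And | And
And | And | And
Not | And | And
q | And | And
q | And & Not | And
q | Not & Not | And
q | q & Not | And
q | q & q | And
q | q & q | Not
q | q & q | false

[Or [Or [Or [And [Not q]]] | [And [And [Not q]] & [Not q]]] | [And [Not false]]]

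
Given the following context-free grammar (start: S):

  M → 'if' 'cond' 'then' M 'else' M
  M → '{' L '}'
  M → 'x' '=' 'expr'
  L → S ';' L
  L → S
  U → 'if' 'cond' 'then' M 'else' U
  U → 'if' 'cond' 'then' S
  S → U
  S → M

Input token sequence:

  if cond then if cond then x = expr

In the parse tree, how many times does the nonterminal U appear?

2

[S [U if cond then [S [U if cond then [S [M x = expr]]]]]]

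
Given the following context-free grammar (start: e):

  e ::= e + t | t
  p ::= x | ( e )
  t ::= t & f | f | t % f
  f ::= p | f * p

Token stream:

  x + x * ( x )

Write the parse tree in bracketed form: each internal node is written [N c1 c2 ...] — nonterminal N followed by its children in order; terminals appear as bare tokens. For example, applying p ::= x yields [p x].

[e [e [t [f [p x]]]] + [t [f [f [p x]] * [p ( [e [t [f [p x]]]] )]]]]

e
e + t
t + t
f + t
p + t
x + t
x + f
x + f * p
x + p * p
x + x * p
x + x * ( e )
x + x * ( t )
x + x * ( f )
x + x * ( p )
x + x * ( x )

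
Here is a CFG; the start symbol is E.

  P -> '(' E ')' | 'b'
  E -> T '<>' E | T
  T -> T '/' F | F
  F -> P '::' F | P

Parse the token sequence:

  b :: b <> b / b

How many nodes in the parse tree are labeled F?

[E [T [F [P b] :: [F [P b]]]] <> [E [T [T [F [P b]]] / [F [P b]]]]]

4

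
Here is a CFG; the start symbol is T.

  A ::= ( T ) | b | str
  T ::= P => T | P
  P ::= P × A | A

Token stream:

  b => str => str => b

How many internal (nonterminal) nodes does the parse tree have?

12

[T [P [A b]] => [T [P [A str]] => [T [P [A str]] => [T [P [A b]]]]]]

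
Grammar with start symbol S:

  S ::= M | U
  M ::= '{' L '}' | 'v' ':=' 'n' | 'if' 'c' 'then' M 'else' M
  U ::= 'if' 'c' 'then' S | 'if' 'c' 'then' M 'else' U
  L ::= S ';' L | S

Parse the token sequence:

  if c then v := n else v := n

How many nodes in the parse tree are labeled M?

[S [M if c then [M v := n] else [M v := n]]]

3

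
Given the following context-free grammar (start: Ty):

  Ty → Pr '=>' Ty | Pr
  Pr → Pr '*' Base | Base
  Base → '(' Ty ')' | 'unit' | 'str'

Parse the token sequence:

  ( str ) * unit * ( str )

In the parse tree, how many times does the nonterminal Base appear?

[Ty [Pr [Pr [Pr [Base ( [Ty [Pr [Base str]]] )]] * [Base unit]] * [Base ( [Ty [Pr [Base str]]] )]]]

5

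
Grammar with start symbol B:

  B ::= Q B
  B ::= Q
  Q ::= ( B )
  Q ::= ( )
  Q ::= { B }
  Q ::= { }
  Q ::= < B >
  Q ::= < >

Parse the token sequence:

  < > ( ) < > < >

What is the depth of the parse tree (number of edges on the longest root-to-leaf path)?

[B [Q < >] [B [Q ( )] [B [Q < >] [B [Q < >]]]]]

5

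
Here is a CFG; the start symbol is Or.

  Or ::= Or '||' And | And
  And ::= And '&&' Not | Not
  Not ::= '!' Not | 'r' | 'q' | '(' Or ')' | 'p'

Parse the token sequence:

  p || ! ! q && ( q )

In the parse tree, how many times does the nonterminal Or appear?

[Or [Or [And [Not p]]] || [And [And [Not ! [Not ! [Not q]]]] && [Not ( [Or [And [Not q]]] )]]]

3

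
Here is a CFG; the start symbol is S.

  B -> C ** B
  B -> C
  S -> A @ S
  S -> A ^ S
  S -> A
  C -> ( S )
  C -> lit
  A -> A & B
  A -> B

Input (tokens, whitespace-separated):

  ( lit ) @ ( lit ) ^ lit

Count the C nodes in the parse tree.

5

[S [A [B [C ( [S [A [B [C lit]]]] )]]] @ [S [A [B [C ( [S [A [B [C lit]]]] )]]] ^ [S [A [B [C lit]]]]]]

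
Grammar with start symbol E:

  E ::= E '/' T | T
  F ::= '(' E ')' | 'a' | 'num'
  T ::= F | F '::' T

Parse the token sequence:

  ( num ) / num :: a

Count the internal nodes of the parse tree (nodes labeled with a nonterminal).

11

[E [E [T [F ( [E [T [F num]]] )]]] / [T [F num] :: [T [F a]]]]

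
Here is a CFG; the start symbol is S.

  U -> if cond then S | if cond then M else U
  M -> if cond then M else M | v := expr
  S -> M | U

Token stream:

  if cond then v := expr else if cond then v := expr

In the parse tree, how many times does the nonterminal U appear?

[S [U if cond then [M v := expr] else [U if cond then [S [M v := expr]]]]]

2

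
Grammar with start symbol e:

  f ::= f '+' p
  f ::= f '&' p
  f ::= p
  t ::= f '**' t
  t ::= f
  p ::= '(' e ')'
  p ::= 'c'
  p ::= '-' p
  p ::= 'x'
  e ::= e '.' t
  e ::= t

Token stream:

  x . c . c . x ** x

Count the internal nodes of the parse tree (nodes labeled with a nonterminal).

19

[e [e [e [e [t [f [p x]]]] . [t [f [p c]]]] . [t [f [p c]]]] . [t [f [p x]] ** [t [f [p x]]]]]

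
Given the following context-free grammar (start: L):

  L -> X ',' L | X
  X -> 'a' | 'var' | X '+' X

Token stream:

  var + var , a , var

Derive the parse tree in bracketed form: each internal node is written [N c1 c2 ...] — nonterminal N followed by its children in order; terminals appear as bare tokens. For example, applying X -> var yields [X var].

L
X , L
X + X , L
var + X , L
var + var , L
var + var , X , L
var + var , a , L
var + var , a , X
var + var , a , var

[L [X [X var] + [X var]] , [L [X a] , [L [X var]]]]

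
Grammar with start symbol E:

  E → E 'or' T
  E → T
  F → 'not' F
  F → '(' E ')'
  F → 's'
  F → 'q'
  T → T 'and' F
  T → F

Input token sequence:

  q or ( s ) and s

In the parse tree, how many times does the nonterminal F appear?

[E [E [T [F q]]] or [T [T [F ( [E [T [F s]]] )]] and [F s]]]

4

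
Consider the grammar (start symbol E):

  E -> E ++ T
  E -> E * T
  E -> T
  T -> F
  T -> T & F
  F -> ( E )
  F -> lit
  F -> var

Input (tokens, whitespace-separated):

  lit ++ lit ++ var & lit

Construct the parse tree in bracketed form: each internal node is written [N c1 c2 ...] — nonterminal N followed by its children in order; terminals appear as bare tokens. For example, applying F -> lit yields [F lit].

E
E ++ T
E ++ T ++ T
T ++ T ++ T
F ++ T ++ T
lit ++ T ++ T
lit ++ F ++ T
lit ++ lit ++ T
lit ++ lit ++ T & F
lit ++ lit ++ F & F
lit ++ lit ++ var & F
lit ++ lit ++ var & lit

[E [E [E [T [F lit]]] ++ [T [F lit]]] ++ [T [T [F var]] & [F lit]]]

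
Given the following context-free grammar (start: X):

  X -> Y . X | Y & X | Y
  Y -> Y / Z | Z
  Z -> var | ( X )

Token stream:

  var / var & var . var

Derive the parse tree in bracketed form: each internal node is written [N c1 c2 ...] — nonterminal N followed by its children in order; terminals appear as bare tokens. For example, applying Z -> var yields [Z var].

X
Y & X
Y / Z & X
Z / Z & X
var / Z & X
var / var & X
var / var & Y . X
var / var & Z . X
var / var & var . X
var / var & var . Y
var / var & var . Z
var / var & var . var

[X [Y [Y [Z var]] / [Z var]] & [X [Y [Z var]] . [X [Y [Z var]]]]]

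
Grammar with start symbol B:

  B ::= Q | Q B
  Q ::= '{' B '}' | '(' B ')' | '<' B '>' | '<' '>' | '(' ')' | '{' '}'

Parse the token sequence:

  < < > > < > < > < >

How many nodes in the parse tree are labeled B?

[B [Q < [B [Q < >]] >] [B [Q < >] [B [Q < >] [B [Q < >]]]]]

5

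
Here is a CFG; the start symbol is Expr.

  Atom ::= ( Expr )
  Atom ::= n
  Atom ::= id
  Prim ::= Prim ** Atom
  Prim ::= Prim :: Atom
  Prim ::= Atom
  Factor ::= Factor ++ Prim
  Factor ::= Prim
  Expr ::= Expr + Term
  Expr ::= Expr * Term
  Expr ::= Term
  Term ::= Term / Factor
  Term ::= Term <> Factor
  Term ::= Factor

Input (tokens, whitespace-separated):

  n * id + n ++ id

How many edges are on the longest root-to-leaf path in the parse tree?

7

[Expr [Expr [Expr [Term [Factor [Prim [Atom n]]]]] * [Term [Factor [Prim [Atom id]]]]] + [Term [Factor [Factor [Prim [Atom n]]] ++ [Prim [Atom id]]]]]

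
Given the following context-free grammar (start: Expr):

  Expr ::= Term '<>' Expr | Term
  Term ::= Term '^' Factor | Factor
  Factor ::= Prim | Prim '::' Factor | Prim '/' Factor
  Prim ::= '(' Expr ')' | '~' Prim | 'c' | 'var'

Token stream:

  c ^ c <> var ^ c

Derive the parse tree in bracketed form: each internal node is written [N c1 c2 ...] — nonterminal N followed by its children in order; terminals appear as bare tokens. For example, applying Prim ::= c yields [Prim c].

Expr
Term <> Expr
Term ^ Factor <> Expr
Factor ^ Factor <> Expr
Prim ^ Factor <> Expr
c ^ Factor <> Expr
c ^ Prim <> Expr
c ^ c <> Expr
c ^ c <> Term
c ^ c <> Term ^ Factor
c ^ c <> Factor ^ Factor
c ^ c <> Prim ^ Factor
c ^ c <> var ^ Factor
c ^ c <> var ^ Prim
c ^ c <> var ^ c

[Expr [Term [Term [Factor [Prim c]]] ^ [Factor [Prim c]]] <> [Expr [Term [Term [Factor [Prim var]]] ^ [Factor [Prim c]]]]]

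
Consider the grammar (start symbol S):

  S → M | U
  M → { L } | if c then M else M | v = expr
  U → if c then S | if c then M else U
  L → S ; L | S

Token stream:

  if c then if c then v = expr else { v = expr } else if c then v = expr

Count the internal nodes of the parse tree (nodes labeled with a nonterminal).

11

[S [U if c then [M if c then [M v = expr] else [M { [L [S [M v = expr]]] }]] else [U if c then [S [M v = expr]]]]]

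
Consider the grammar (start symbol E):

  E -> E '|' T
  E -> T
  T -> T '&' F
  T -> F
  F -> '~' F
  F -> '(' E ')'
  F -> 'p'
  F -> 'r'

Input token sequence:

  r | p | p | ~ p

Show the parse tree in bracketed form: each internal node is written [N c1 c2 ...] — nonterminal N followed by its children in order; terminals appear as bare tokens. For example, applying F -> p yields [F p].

E
E | T
E | T | T
E | T | T | T
T | T | T | T
F | T | T | T
r | T | T | T
r | F | T | T
r | p | T | T
r | p | F | T
r | p | p | T
r | p | p | F
r | p | p | ~ F
r | p | p | ~ p

[E [E [E [E [T [F r]]] | [T [F p]]] | [T [F p]]] | [T [F ~ [F p]]]]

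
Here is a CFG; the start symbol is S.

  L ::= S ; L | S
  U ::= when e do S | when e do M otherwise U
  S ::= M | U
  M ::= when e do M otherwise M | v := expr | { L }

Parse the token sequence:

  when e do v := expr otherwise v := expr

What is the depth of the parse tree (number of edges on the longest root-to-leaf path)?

[S [M when e do [M v := expr] otherwise [M v := expr]]]

3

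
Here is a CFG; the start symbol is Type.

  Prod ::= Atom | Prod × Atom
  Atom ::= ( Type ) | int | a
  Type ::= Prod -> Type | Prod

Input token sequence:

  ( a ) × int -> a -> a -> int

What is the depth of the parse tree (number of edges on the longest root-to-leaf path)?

[Type [Prod [Prod [Atom ( [Type [Prod [Atom a]]] )]] × [Atom int]] -> [Type [Prod [Atom a]] -> [Type [Prod [Atom a]] -> [Type [Prod [Atom int]]]]]]

7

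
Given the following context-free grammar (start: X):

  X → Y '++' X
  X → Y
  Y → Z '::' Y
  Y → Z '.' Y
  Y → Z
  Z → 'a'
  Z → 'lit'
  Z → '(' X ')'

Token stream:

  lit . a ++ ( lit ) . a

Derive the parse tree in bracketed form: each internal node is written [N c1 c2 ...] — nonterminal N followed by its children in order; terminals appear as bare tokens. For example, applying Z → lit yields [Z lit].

[X [Y [Z lit] . [Y [Z a]]] ++ [X [Y [Z ( [X [Y [Z lit]]] )] . [Y [Z a]]]]]

X
Y ++ X
Z . Y ++ X
lit . Y ++ X
lit . Z ++ X
lit . a ++ X
lit . a ++ Y
lit . a ++ Z . Y
lit . a ++ ( X ) . Y
lit . a ++ ( Y ) . Y
lit . a ++ ( Z ) . Y
lit . a ++ ( lit ) . Y
lit . a ++ ( lit ) . Z
lit . a ++ ( lit ) . a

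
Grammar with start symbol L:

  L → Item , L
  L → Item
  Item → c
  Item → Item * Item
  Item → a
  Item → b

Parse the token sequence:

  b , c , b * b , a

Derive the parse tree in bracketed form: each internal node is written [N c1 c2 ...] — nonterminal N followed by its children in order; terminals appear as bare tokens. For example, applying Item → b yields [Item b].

L
Item , L
b , L
b , Item , L
b , c , L
b , c , Item , L
b , c , Item * Item , L
b , c , b * Item , L
b , c , b * b , L
b , c , b * b , Item
b , c , b * b , a

[L [Item b] , [L [Item c] , [L [Item [Item b] * [Item b]] , [L [Item a]]]]]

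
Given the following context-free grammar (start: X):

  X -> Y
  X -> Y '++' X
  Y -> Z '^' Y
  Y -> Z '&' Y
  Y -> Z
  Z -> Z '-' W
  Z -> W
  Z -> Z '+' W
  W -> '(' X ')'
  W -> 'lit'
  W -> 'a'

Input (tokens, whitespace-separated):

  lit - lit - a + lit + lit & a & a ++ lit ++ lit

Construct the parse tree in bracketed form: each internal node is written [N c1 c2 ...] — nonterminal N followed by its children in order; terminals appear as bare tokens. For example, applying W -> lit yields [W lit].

[X [Y [Z [Z [Z [Z [Z [W lit]] - [W lit]] - [W a]] + [W lit]] + [W lit]] & [Y [Z [W a]] & [Y [Z [W a]]]]] ++ [X [Y [Z [W lit]]] ++ [X [Y [Z [W lit]]]]]]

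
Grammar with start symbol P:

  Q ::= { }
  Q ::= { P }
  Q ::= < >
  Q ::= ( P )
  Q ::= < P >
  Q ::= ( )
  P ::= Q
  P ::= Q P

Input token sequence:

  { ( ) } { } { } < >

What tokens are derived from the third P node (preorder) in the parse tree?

{ } { } < >

[P [Q { [P [Q ( )]] }] [P [Q { }] [P [Q { }] [P [Q < >]]]]]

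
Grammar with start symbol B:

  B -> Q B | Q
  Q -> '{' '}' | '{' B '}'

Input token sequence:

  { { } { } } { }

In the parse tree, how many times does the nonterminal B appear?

4

[B [Q { [B [Q { }] [B [Q { }]]] }] [B [Q { }]]]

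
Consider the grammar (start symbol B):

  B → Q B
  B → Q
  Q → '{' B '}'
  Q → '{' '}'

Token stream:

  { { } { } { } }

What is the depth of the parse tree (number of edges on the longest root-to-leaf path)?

6

[B [Q { [B [Q { }] [B [Q { }] [B [Q { }]]]] }]]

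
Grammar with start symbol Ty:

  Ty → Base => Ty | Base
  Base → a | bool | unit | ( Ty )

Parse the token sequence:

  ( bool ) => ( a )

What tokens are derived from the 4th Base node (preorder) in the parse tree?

[Ty [Base ( [Ty [Base bool]] )] => [Ty [Base ( [Ty [Base a]] )]]]

a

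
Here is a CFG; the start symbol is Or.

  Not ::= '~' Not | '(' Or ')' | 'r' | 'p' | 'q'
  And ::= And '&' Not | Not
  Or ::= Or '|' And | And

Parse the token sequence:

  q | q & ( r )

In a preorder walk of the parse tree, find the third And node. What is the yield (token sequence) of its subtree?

q

[Or [Or [And [Not q]]] | [And [And [Not q]] & [Not ( [Or [And [Not r]]] )]]]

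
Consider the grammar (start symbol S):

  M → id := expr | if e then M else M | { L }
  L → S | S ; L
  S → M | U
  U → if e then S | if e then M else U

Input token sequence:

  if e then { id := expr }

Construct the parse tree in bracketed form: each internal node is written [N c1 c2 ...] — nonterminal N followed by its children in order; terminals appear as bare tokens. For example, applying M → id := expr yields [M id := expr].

[S [U if e then [S [M { [L [S [M id := expr]]] }]]]]

S
U
if e then S
if e then M
if e then { L }
if e then { S }
if e then { M }
if e then { id := expr }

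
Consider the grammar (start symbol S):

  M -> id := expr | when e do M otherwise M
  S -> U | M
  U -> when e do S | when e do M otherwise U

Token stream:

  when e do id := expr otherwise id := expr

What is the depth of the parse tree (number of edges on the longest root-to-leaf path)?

[S [M when e do [M id := expr] otherwise [M id := expr]]]

3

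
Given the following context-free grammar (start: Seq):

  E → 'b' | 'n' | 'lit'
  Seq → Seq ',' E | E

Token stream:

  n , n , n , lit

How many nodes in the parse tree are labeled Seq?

[Seq [Seq [Seq [Seq [E n]] , [E n]] , [E n]] , [E lit]]

4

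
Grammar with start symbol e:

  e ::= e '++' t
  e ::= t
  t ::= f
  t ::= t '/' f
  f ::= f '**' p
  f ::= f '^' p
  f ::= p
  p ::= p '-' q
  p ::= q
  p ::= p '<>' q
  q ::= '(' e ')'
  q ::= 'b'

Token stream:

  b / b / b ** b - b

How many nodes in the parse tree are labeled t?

[e [t [t [t [f [p [q b]]]] / [f [p [q b]]]] / [f [f [p [q b]]] ** [p [p [q b]] - [q b]]]]]

3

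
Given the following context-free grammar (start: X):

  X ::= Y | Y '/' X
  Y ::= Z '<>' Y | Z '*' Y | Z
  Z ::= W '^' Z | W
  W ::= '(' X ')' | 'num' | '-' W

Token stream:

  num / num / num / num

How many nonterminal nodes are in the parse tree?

16

[X [Y [Z [W num]]] / [X [Y [Z [W num]]] / [X [Y [Z [W num]]] / [X [Y [Z [W num]]]]]]]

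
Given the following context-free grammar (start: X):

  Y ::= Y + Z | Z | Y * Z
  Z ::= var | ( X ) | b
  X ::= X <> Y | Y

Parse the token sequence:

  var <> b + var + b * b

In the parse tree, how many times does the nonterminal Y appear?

5

[X [X [Y [Z var]]] <> [Y [Y [Y [Y [Z b]] + [Z var]] + [Z b]] * [Z b]]]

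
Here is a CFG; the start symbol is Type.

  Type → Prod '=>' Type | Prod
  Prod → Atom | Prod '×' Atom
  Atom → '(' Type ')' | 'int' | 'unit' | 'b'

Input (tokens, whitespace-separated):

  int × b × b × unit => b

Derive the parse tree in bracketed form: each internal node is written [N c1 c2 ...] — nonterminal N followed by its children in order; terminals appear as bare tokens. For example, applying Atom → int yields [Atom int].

Type
Prod => Type
Prod × Atom => Type
Prod × Atom × Atom => Type
Prod × Atom × Atom × Atom => Type
Atom × Atom × Atom × Atom => Type
int × Atom × Atom × Atom => Type
int × b × Atom × Atom => Type
int × b × b × Atom => Type
int × b × b × unit => Type
int × b × b × unit => Prod
int × b × b × unit => Atom
int × b × b × unit => b

[Type [Prod [Prod [Prod [Prod [Atom int]] × [Atom b]] × [Atom b]] × [Atom unit]] => [Type [Prod [Atom b]]]]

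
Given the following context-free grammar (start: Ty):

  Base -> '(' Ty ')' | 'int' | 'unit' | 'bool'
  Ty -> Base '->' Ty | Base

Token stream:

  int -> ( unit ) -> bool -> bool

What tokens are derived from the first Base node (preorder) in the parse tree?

[Ty [Base int] -> [Ty [Base ( [Ty [Base unit]] )] -> [Ty [Base bool] -> [Ty [Base bool]]]]]

int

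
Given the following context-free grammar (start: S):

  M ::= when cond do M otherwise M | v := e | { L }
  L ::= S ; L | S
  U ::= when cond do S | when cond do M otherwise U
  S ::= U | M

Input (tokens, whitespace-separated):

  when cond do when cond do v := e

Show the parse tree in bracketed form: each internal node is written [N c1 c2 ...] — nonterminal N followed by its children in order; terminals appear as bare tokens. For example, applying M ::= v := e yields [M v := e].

[S [U when cond do [S [U when cond do [S [M v := e]]]]]]

S
U
when cond do S
when cond do U
when cond do when cond do S
when cond do when cond do M
when cond do when cond do v := e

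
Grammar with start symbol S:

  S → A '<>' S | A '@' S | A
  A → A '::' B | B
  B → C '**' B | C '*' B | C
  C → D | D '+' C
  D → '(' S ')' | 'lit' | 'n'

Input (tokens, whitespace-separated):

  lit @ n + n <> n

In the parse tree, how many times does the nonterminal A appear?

3

[S [A [B [C [D lit]]]] @ [S [A [B [C [D n] + [C [D n]]]]] <> [S [A [B [C [D n]]]]]]]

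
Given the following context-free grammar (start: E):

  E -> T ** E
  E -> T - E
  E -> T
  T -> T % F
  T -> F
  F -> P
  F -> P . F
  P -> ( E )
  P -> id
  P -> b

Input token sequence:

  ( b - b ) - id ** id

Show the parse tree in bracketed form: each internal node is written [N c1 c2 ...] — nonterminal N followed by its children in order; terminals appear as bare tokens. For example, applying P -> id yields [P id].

E
T - E
F - E
P - E
( E ) - E
( T - E ) - E
( F - E ) - E
( P - E ) - E
( b - E ) - E
( b - T ) - E
( b - F ) - E
( b - P ) - E
( b - b ) - E
( b - b ) - T ** E
( b - b ) - F ** E
( b - b ) - P ** E
( b - b ) - id ** E
( b - b ) - id ** T
( b - b ) - id ** F
( b - b ) - id ** P
( b - b ) - id ** id

[E [T [F [P ( [E [T [F [P b]]] - [E [T [F [P b]]]]] )]]] - [E [T [F [P id]]] ** [E [T [F [P id]]]]]]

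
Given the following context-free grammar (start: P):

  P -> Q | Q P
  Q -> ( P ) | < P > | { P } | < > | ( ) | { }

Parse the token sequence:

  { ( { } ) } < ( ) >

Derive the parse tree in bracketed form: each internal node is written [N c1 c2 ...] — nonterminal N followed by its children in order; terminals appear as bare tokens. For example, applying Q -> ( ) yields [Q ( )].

[P [Q { [P [Q ( [P [Q { }]] )]] }] [P [Q < [P [Q ( )]] >]]]

P
Q P
{ P } P
{ Q } P
{ ( P ) } P
{ ( Q ) } P
{ ( { } ) } P
{ ( { } ) } Q
{ ( { } ) } < P >
{ ( { } ) } < Q >
{ ( { } ) } < ( ) >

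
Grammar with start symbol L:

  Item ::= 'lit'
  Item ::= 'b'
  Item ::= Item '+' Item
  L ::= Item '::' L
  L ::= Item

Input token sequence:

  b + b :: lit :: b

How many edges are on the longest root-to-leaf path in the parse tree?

4

[L [Item [Item b] + [Item b]] :: [L [Item lit] :: [L [Item b]]]]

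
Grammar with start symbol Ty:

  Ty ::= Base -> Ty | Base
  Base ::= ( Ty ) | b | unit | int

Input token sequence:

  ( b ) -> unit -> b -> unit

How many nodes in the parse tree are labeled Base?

5

[Ty [Base ( [Ty [Base b]] )] -> [Ty [Base unit] -> [Ty [Base b] -> [Ty [Base unit]]]]]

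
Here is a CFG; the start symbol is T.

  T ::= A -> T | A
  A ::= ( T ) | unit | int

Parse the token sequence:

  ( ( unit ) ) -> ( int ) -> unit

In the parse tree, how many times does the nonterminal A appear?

6

[T [A ( [T [A ( [T [A unit]] )]] )] -> [T [A ( [T [A int]] )] -> [T [A unit]]]]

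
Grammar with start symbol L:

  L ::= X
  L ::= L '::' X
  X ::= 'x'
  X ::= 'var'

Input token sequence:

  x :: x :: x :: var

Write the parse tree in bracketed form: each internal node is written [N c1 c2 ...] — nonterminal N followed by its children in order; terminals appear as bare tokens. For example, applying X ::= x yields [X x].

[L [L [L [L [X x]] :: [X x]] :: [X x]] :: [X var]]

L
L :: X
L :: X :: X
L :: X :: X :: X
X :: X :: X :: X
x :: X :: X :: X
x :: x :: X :: X
x :: x :: x :: X
x :: x :: x :: var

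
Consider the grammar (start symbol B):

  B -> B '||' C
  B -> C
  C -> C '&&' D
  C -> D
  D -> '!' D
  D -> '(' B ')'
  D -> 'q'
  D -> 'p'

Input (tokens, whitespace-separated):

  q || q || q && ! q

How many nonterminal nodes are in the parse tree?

12

[B [B [B [C [D q]]] || [C [D q]]] || [C [C [D q]] && [D ! [D q]]]]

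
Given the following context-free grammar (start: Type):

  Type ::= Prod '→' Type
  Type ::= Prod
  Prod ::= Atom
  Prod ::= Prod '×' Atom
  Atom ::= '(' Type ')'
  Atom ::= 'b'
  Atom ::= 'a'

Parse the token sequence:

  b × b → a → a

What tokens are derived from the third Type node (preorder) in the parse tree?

[Type [Prod [Prod [Atom b]] × [Atom b]] → [Type [Prod [Atom a]] → [Type [Prod [Atom a]]]]]

a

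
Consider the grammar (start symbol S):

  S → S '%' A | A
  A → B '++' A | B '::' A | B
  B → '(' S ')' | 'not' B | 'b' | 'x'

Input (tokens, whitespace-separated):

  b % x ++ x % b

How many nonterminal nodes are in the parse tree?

[S [S [S [A [B b]]] % [A [B x] ++ [A [B x]]]] % [A [B b]]]

11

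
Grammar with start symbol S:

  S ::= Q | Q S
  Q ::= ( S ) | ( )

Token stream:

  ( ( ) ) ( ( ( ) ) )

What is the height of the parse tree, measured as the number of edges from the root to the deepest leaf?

[S [Q ( [S [Q ( )]] )] [S [Q ( [S [Q ( [S [Q ( )]] )]] )]]]

7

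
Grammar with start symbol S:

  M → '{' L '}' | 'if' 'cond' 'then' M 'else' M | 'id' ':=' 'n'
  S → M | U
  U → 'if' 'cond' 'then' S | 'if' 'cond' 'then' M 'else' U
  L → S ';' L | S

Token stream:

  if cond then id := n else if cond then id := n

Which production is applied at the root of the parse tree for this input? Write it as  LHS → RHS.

[S [U if cond then [M id := n] else [U if cond then [S [M id := n]]]]]

S → U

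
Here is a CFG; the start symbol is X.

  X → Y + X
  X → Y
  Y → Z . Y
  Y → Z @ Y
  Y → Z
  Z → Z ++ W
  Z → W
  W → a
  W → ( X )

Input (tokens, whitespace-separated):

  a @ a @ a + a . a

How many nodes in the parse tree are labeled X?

[X [Y [Z [W a]] @ [Y [Z [W a]] @ [Y [Z [W a]]]]] + [X [Y [Z [W a]] . [Y [Z [W a]]]]]]

2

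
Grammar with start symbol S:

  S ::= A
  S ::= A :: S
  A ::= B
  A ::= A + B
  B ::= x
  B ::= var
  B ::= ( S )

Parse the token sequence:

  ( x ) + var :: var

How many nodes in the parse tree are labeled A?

[S [A [A [B ( [S [A [B x]]] )]] + [B var]] :: [S [A [B var]]]]

4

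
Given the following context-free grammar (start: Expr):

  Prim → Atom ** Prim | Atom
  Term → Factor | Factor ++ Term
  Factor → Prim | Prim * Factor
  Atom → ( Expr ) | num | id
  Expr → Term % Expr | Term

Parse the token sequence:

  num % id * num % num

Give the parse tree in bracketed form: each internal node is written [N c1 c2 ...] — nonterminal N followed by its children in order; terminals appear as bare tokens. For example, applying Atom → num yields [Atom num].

[Expr [Term [Factor [Prim [Atom num]]]] % [Expr [Term [Factor [Prim [Atom id]] * [Factor [Prim [Atom num]]]]] % [Expr [Term [Factor [Prim [Atom num]]]]]]]

Expr
Term % Expr
Factor % Expr
Prim % Expr
Atom % Expr
num % Expr
num % Term % Expr
num % Factor % Expr
num % Prim * Factor % Expr
num % Atom * Factor % Expr
num % id * Factor % Expr
num % id * Prim % Expr
num % id * Atom % Expr
num % id * num % Expr
num % id * num % Term
num % id * num % Factor
num % id * num % Prim
num % id * num % Atom
num % id * num % num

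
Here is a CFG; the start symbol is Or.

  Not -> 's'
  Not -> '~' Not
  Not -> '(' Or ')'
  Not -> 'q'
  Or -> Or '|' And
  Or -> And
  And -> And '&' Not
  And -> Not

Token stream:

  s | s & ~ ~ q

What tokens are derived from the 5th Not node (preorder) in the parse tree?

[Or [Or [And [Not s]]] | [And [And [Not s]] & [Not ~ [Not ~ [Not q]]]]]

q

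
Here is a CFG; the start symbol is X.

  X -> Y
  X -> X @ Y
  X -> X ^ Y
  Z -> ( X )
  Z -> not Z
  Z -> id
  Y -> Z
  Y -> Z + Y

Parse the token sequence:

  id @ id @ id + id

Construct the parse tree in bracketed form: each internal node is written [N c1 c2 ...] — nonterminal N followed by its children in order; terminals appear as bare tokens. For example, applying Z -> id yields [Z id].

[X [X [X [Y [Z id]]] @ [Y [Z id]]] @ [Y [Z id] + [Y [Z id]]]]

X
X @ Y
X @ Y @ Y
Y @ Y @ Y
Z @ Y @ Y
id @ Y @ Y
id @ Z @ Y
id @ id @ Y
id @ id @ Z + Y
id @ id @ id + Y
id @ id @ id + Z
id @ id @ id + id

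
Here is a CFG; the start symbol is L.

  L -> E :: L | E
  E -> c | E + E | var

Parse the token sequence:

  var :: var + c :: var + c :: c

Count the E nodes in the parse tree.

[L [E var] :: [L [E [E var] + [E c]] :: [L [E [E var] + [E c]] :: [L [E c]]]]]

8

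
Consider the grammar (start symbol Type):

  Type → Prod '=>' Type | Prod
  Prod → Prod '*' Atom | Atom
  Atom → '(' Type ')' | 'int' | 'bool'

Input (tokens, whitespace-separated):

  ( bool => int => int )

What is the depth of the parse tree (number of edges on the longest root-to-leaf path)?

8

[Type [Prod [Atom ( [Type [Prod [Atom bool]] => [Type [Prod [Atom int]] => [Type [Prod [Atom int]]]]] )]]]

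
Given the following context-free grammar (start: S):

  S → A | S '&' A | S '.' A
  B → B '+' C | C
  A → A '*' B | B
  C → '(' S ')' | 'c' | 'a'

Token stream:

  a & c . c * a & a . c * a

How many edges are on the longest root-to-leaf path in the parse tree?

[S [S [S [S [S [A [B [C a]]]] & [A [B [C c]]]] . [A [A [B [C c]]] * [B [C a]]]] & [A [B [C a]]]] . [A [A [B [C c]]] * [B [C a]]]]

8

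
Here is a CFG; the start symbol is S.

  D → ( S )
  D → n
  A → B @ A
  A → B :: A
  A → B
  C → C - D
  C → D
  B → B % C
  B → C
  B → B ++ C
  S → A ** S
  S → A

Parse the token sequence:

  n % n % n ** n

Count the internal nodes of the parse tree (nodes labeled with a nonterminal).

16

[S [A [B [B [B [C [D n]]] % [C [D n]]] % [C [D n]]]] ** [S [A [B [C [D n]]]]]]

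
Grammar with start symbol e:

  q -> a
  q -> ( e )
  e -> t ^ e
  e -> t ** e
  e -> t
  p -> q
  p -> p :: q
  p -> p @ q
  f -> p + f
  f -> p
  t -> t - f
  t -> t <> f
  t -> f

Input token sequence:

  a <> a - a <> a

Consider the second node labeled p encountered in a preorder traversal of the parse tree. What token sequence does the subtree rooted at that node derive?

[e [t [t [t [t [f [p [q a]]]] <> [f [p [q a]]]] - [f [p [q a]]]] <> [f [p [q a]]]]]

a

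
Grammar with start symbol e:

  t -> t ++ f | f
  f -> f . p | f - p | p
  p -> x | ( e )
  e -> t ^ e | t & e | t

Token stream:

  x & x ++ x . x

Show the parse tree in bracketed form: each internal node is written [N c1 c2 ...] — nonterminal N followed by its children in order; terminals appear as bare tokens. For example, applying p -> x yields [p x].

[e [t [f [p x]]] & [e [t [t [f [p x]]] ++ [f [f [p x]] . [p x]]]]]

e
t & e
f & e
p & e
x & e
x & t
x & t ++ f
x & f ++ f
x & p ++ f
x & x ++ f
x & x ++ f . p
x & x ++ p . p
x & x ++ x . p
x & x ++ x . x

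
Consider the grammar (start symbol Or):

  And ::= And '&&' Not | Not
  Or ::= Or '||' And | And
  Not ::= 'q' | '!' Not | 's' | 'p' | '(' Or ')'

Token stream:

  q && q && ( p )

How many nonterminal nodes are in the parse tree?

10

[Or [And [And [And [Not q]] && [Not q]] && [Not ( [Or [And [Not p]]] )]]]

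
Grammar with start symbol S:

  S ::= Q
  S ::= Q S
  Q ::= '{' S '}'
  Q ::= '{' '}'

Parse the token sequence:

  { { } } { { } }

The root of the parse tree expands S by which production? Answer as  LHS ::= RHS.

[S [Q { [S [Q { }]] }] [S [Q { [S [Q { }]] }]]]

S ::= Q S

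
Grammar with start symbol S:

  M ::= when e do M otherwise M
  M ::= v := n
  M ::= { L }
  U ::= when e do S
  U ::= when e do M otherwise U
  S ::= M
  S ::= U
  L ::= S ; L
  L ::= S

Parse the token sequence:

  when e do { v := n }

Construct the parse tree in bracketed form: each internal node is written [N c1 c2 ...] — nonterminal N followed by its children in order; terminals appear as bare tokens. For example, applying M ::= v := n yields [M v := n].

S
U
when e do S
when e do M
when e do { L }
when e do { S }
when e do { M }
when e do { v := n }

[S [U when e do [S [M { [L [S [M v := n]]] }]]]]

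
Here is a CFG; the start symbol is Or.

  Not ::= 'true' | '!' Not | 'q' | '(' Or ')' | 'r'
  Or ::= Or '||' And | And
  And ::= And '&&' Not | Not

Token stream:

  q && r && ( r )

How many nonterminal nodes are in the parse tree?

[Or [And [And [And [Not q]] && [Not r]] && [Not ( [Or [And [Not r]]] )]]]

10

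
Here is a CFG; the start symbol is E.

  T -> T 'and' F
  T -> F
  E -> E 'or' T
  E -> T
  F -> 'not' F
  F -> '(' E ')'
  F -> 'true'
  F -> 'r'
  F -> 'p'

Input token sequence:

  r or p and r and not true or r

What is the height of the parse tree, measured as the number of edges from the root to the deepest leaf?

6

[E [E [E [T [F r]]] or [T [T [T [F p]] and [F r]] and [F not [F true]]]] or [T [F r]]]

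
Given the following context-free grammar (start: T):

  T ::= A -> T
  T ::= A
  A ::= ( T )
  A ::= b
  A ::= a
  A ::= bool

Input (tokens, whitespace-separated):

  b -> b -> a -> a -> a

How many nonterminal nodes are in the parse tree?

10

[T [A b] -> [T [A b] -> [T [A a] -> [T [A a] -> [T [A a]]]]]]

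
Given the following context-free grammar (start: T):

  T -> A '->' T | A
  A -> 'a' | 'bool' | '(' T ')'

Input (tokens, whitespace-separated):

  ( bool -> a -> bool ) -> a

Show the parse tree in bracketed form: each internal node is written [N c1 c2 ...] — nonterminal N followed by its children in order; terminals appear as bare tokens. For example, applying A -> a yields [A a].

T
A -> T
( T ) -> T
( A -> T ) -> T
( bool -> T ) -> T
( bool -> A -> T ) -> T
( bool -> a -> T ) -> T
( bool -> a -> A ) -> T
( bool -> a -> bool ) -> T
( bool -> a -> bool ) -> A
( bool -> a -> bool ) -> a

[T [A ( [T [A bool] -> [T [A a] -> [T [A bool]]]] )] -> [T [A a]]]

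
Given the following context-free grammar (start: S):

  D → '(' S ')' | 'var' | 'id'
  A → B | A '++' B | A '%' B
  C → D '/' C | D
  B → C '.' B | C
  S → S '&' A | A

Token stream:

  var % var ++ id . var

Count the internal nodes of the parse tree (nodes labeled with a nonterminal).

[S [A [A [A [B [C [D var]]]] % [B [C [D var]]]] ++ [B [C [D id]] . [B [C [D var]]]]]]

16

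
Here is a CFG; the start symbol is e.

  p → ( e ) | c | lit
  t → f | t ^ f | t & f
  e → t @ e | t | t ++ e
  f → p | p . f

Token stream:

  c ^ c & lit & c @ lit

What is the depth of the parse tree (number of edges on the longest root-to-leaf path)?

7

[e [t [t [t [t [f [p c]]] ^ [f [p c]]] & [f [p lit]]] & [f [p c]]] @ [e [t [f [p lit]]]]]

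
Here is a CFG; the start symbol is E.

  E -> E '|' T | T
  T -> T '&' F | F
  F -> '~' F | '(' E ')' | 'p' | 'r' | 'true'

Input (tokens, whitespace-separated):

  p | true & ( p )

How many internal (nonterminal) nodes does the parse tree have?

[E [E [T [F p]]] | [T [T [F true]] & [F ( [E [T [F p]]] )]]]

11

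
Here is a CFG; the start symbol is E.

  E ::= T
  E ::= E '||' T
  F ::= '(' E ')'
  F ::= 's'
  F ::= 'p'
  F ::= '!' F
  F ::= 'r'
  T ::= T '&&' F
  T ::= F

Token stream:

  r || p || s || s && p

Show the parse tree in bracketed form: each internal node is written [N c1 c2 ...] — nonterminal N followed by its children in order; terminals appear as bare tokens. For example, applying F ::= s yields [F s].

E
E || T
E || T || T
E || T || T || T
T || T || T || T
F || T || T || T
r || T || T || T
r || F || T || T
r || p || T || T
r || p || F || T
r || p || s || T
r || p || s || T && F
r || p || s || F && F
r || p || s || s && F
r || p || s || s && p

[E [E [E [E [T [F r]]] || [T [F p]]] || [T [F s]]] || [T [T [F s]] && [F p]]]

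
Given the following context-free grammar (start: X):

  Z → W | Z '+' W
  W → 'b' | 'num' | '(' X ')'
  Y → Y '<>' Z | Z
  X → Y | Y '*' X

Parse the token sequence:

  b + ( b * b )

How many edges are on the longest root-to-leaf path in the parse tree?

[X [Y [Z [Z [W b]] + [W ( [X [Y [Z [W b]]] * [X [Y [Z [W b]]]]] )]]]]

9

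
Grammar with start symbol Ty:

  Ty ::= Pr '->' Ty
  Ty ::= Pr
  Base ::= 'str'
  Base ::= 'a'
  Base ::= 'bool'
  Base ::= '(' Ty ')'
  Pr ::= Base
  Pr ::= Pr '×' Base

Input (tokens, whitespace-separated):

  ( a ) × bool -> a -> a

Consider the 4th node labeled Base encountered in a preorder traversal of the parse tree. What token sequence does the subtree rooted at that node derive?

a

[Ty [Pr [Pr [Base ( [Ty [Pr [Base a]]] )]] × [Base bool]] -> [Ty [Pr [Base a]] -> [Ty [Pr [Base a]]]]]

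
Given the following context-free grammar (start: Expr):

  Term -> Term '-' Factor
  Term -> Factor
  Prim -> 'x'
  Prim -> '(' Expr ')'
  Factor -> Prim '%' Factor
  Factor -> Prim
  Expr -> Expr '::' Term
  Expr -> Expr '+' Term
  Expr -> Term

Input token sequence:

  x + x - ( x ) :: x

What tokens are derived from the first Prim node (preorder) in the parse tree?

[Expr [Expr [Expr [Term [Factor [Prim x]]]] + [Term [Term [Factor [Prim x]]] - [Factor [Prim ( [Expr [Term [Factor [Prim x]]]] )]]]] :: [Term [Factor [Prim x]]]]

x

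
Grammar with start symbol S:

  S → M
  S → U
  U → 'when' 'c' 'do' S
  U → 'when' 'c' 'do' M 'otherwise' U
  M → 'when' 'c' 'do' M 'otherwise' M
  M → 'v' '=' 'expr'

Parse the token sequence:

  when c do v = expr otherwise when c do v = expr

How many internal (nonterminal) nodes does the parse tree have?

[S [U when c do [M v = expr] otherwise [U when c do [S [M v = expr]]]]]

6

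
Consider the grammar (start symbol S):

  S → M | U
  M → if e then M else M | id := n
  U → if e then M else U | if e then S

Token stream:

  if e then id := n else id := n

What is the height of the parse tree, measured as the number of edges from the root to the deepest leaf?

3

[S [M if e then [M id := n] else [M id := n]]]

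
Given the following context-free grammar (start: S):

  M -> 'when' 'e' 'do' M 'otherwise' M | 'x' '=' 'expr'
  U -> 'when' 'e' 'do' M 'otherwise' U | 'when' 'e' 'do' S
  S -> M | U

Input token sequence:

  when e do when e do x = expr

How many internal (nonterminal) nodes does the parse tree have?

6

[S [U when e do [S [U when e do [S [M x = expr]]]]]]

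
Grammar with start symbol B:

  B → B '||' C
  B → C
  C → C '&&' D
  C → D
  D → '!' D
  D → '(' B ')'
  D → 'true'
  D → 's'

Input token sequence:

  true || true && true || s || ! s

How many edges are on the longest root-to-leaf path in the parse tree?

6

[B [B [B [B [C [D true]]] || [C [C [D true]] && [D true]]] || [C [D s]]] || [C [D ! [D s]]]]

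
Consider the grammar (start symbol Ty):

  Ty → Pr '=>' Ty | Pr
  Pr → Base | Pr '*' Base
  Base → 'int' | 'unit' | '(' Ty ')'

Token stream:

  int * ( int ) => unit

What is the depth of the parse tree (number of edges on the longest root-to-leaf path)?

[Ty [Pr [Pr [Base int]] * [Base ( [Ty [Pr [Base int]]] )]] => [Ty [Pr [Base unit]]]]

6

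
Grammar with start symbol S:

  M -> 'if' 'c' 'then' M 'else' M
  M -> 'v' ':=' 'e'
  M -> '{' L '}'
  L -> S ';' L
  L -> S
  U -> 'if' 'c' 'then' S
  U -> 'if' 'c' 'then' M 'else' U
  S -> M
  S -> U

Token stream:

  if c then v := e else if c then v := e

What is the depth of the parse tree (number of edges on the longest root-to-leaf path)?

[S [U if c then [M v := e] else [U if c then [S [M v := e]]]]]

5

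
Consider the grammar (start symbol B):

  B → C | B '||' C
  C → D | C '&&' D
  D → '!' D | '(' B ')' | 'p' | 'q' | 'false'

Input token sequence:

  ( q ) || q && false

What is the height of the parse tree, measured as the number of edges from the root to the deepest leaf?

[B [B [C [D ( [B [C [D q]]] )]]] || [C [C [D q]] && [D false]]]

7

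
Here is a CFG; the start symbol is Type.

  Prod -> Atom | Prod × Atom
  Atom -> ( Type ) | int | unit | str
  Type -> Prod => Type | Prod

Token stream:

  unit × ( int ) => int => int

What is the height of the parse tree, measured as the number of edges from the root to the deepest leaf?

6

[Type [Prod [Prod [Atom unit]] × [Atom ( [Type [Prod [Atom int]]] )]] => [Type [Prod [Atom int]] => [Type [Prod [Atom int]]]]]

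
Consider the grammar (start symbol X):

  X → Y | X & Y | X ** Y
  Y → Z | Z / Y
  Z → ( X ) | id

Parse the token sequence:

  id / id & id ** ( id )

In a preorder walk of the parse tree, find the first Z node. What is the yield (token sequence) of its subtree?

id

[X [X [X [Y [Z id] / [Y [Z id]]]] & [Y [Z id]]] ** [Y [Z ( [X [Y [Z id]]] )]]]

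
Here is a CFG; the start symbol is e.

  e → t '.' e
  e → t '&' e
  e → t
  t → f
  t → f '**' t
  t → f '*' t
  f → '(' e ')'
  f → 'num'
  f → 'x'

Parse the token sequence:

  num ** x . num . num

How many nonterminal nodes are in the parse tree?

[e [t [f num] ** [t [f x]]] . [e [t [f num]] . [e [t [f num]]]]]

11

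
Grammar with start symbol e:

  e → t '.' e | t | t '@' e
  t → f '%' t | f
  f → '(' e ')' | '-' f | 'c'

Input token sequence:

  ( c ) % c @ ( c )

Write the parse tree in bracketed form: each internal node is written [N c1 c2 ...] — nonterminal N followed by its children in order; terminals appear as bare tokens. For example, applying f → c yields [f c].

[e [t [f ( [e [t [f c]]] )] % [t [f c]]] @ [e [t [f ( [e [t [f c]]] )]]]]

e
t @ e
f % t @ e
( e ) % t @ e
( t ) % t @ e
( f ) % t @ e
( c ) % t @ e
( c ) % f @ e
( c ) % c @ e
( c ) % c @ t
( c ) % c @ f
( c ) % c @ ( e )
( c ) % c @ ( t )
( c ) % c @ ( f )
( c ) % c @ ( c )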